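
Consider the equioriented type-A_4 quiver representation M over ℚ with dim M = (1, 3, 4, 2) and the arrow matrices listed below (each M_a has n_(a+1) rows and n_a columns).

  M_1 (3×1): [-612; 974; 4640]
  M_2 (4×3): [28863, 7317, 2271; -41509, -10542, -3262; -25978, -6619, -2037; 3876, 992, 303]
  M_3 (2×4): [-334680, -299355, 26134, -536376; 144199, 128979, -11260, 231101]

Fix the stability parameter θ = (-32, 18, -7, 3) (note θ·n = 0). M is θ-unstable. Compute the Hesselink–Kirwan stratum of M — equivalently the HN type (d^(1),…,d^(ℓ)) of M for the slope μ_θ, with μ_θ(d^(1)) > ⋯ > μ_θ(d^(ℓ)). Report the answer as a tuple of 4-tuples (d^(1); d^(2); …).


Via rank(M_{q-1}∘⋯∘M_p): M ≅ I[1,4], I[2,3], I[2,4], I[3,3].
μ_θ-semistable layers: μ^(1)=11/2; μ^(2)=14/3; μ^(3)=-7; μ^(4)=-32

((0, 1, 1, 0); (0, 2, 2, 2); (0, 0, 1, 0); (1, 0, 0, 0))


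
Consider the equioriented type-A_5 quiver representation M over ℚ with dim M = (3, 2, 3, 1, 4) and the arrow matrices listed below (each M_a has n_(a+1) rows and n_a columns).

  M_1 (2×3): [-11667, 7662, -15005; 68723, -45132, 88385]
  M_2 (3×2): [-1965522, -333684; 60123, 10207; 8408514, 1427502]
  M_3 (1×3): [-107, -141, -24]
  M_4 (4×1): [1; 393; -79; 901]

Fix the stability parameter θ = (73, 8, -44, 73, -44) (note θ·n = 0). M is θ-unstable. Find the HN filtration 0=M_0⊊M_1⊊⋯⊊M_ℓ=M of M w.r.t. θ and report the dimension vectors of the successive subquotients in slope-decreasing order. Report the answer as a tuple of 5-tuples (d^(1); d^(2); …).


Via rank(M_{q-1}∘⋯∘M_p): M ≅ I[1,1], I[1,3], I[1,5], I[3,3], I[5,5]^3.
μ_θ-semistable layers: μ^(1)=73; μ^(2)=29/2; μ^(3)=37/3; μ^(4)=-44

((1, 0, 0, 0, 0); (0, 0, 0, 1, 1); (2, 2, 2, 0, 0); (0, 0, 1, 0, 3))


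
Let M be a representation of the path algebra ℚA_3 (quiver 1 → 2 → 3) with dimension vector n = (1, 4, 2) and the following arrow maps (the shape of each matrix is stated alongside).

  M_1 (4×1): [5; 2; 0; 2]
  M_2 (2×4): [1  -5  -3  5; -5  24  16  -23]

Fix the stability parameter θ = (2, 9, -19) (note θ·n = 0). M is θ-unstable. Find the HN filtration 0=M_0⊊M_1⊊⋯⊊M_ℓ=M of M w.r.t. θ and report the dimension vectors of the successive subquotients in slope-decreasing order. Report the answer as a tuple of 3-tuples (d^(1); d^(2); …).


Interval decomposition of M: I[1,3], I[2,2]^2, I[2,3].
HN type (ℓ=3): μ^(1)=9; μ^(2)=-8/3; μ^(3)=-5

((0, 2, 0); (1, 1, 1); (0, 1, 1))


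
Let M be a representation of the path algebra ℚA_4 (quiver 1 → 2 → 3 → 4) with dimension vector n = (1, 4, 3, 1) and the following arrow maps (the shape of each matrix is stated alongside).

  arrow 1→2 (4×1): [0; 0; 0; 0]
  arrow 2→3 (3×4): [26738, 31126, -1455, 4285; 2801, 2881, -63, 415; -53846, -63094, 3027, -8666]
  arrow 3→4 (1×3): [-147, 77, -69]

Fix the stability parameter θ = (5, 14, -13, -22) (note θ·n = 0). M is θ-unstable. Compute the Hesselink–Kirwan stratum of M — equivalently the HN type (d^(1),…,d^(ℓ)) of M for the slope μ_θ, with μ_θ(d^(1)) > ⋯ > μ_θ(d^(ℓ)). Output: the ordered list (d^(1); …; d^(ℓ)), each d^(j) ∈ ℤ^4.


Barcode: M ≅ I[1,1], I[2,2], I[2,3]^2, I[2,4]. HN layers by μ_θ (4 steps, strictly decreasing):
  μ^(1)=14; μ^(2)=5; μ^(3)=1/2; μ^(4)=-7

((0, 1, 0, 0); (1, 0, 0, 0); (0, 2, 2, 0); (0, 1, 1, 1))


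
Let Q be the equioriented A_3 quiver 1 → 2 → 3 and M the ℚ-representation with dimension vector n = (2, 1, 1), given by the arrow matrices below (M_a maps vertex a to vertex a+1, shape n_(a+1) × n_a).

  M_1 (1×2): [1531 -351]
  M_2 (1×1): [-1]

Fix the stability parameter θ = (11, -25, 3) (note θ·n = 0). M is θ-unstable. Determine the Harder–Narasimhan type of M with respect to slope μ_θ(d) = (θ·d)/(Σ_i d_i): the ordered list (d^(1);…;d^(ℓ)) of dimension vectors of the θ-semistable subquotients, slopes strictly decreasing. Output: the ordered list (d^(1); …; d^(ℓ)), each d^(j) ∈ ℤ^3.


Barcode: M ≅ I[1,1], I[1,3]. HN layers by μ_θ (3 steps, strictly decreasing):
  μ^(1)=11; μ^(2)=3; μ^(3)=-7

((1, 0, 0); (0, 0, 1); (1, 1, 0))


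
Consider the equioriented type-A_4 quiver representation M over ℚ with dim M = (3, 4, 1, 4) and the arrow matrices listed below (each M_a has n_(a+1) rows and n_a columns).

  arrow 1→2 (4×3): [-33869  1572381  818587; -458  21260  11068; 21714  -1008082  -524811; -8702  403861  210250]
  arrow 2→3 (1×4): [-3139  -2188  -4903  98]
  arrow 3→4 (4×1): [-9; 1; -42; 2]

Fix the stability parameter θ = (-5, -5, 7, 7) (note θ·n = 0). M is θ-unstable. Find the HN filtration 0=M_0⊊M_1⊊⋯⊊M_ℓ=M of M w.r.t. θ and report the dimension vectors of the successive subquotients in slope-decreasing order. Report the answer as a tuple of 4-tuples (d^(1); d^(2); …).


Via rank(M_{q-1}∘⋯∘M_p): M ≅ I[1,2]^2, I[1,4], I[2,2], I[4,4]^3.
μ_θ-semistable layers: μ^(1)=7; μ^(2)=-5

((0, 0, 1, 4); (3, 4, 0, 0))


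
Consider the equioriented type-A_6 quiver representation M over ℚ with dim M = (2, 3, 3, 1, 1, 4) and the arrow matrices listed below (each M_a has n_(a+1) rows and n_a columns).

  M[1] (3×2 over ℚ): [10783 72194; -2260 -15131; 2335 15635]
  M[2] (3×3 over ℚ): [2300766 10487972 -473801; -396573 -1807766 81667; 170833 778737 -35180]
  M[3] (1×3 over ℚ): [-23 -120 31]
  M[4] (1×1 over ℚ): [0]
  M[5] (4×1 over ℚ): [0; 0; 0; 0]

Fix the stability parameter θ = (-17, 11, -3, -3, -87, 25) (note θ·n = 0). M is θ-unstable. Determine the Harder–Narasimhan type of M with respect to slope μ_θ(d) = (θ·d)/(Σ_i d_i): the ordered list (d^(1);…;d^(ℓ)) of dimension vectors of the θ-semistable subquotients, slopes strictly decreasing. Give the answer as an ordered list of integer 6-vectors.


Barcode: M ≅ I[1,3], I[1,4], I[2,3], I[5,5], I[6,6]^4. HN layers by μ_θ (5 steps, strictly decreasing):
  μ^(1)=25; μ^(2)=4; μ^(3)=5/3; μ^(4)=-17; μ^(5)=-87

((0, 0, 0, 0, 0, 4); (0, 2, 2, 0, 0, 0); (0, 1, 1, 1, 0, 0); (2, 0, 0, 0, 0, 0); (0, 0, 0, 0, 1, 0))


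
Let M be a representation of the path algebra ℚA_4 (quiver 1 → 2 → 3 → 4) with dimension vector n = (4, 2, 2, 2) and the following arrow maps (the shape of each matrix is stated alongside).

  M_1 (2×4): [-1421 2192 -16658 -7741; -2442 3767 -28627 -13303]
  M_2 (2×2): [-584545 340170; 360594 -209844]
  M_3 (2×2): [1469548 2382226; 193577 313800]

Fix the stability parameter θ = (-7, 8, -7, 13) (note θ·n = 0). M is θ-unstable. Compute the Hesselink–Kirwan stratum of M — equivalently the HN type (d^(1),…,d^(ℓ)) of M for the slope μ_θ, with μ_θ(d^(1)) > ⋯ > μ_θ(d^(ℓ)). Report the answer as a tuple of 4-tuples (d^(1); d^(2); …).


Barcode: M ≅ I[1,1]^2, I[1,2], I[1,4], I[3,4]. HN layers by μ_θ (4 steps, strictly decreasing):
  μ^(1)=13; μ^(2)=8; μ^(3)=1/2; μ^(4)=-7

((0, 0, 0, 2); (0, 1, 0, 0); (0, 1, 1, 0); (4, 0, 1, 0))


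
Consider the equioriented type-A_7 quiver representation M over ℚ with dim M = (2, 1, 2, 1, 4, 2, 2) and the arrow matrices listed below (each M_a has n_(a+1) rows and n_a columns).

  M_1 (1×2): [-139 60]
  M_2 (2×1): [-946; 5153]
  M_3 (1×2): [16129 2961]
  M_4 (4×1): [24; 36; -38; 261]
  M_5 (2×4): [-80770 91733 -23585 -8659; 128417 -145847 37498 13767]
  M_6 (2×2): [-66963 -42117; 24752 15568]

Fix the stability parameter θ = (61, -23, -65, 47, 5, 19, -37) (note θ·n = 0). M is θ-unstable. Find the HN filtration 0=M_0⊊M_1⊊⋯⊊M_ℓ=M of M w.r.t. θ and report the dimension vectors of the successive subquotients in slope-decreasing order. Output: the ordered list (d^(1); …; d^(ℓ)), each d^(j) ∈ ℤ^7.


Via rank(M_{q-1}∘⋯∘M_p): M ≅ I[1,1], I[1,6], I[3,3], I[5,5]^2, I[5,7], I[7,7].
μ_θ-semistable layers: μ^(1)=61; μ^(2)=71/3; μ^(3)=5; μ^(4)=-13/3; μ^(5)=-9; μ^(6)=-37; μ^(7)=-65

((1, 0, 0, 0, 0, 0, 0); (0, 0, 0, 1, 1, 1, 0); (0, 0, 0, 0, 2, 0, 0); (0, 0, 0, 0, 1, 1, 1); (1, 1, 1, 0, 0, 0, 0); (0, 0, 0, 0, 0, 0, 1); (0, 0, 1, 0, 0, 0, 0))


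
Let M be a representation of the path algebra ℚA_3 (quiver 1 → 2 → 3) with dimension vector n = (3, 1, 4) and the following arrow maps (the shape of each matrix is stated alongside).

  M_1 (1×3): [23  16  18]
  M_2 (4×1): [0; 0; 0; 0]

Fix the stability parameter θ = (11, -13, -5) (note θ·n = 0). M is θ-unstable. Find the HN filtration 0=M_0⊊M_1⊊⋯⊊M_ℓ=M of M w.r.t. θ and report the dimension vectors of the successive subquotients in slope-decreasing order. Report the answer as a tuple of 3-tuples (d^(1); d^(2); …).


Interval decomposition of M: I[1,1]^2, I[1,2], I[3,3]^4.
HN type (ℓ=3): μ^(1)=11; μ^(2)=-1; μ^(3)=-5

((2, 0, 0); (1, 1, 0); (0, 0, 4))


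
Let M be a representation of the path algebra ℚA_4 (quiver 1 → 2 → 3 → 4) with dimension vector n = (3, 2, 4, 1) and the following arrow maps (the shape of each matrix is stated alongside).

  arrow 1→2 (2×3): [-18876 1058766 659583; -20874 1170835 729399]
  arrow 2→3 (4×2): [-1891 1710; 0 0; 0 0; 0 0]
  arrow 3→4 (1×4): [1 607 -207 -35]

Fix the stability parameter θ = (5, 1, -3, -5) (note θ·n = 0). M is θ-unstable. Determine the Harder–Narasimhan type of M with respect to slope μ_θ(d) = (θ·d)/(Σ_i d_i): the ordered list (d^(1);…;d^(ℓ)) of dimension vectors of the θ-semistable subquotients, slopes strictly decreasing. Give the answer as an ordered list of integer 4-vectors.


Interval decomposition of M: I[1,1], I[1,2], I[1,4], I[3,3]^3.
HN type (ℓ=4): μ^(1)=5; μ^(2)=3; μ^(3)=-1/2; μ^(4)=-3

((1, 0, 0, 0); (1, 1, 0, 0); (1, 1, 1, 1); (0, 0, 3, 0))


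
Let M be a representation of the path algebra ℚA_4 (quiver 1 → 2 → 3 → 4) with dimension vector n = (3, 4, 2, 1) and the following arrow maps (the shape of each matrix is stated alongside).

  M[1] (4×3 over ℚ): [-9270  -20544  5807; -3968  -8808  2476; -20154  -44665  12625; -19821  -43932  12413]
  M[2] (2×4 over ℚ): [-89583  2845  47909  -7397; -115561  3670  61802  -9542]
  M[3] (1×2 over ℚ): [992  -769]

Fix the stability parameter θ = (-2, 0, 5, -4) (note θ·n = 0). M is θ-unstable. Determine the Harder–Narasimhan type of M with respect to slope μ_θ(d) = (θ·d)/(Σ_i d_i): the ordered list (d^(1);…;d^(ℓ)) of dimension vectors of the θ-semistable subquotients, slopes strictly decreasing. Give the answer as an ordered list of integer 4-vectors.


Barcode: M ≅ I[1,2], I[1,3], I[1,4], I[2,2]. HN layers by μ_θ (4 steps, strictly decreasing):
  μ^(1)=5; μ^(2)=1/2; μ^(3)=0; μ^(4)=-2

((0, 0, 1, 0); (0, 0, 1, 1); (0, 4, 0, 0); (3, 0, 0, 0))


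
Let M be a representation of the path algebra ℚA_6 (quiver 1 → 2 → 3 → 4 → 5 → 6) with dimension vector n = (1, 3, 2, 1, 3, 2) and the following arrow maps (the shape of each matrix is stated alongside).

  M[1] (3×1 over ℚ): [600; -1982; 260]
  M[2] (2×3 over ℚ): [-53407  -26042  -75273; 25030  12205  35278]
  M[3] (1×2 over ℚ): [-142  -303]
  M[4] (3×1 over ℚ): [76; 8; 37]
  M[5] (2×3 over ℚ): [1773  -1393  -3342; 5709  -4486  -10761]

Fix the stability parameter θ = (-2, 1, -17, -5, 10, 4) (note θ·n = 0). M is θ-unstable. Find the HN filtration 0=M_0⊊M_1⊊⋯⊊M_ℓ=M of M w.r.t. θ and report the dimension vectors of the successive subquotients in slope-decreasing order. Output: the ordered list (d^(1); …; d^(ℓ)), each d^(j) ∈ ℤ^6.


Interval decomposition of M: I[1,6], I[2,2], I[2,3], I[5,5], I[5,6].
HN type (ℓ=6): μ^(1)=10; μ^(2)=7; μ^(3)=1; μ^(4)=-5; μ^(5)=-6; μ^(6)=-8

((0, 0, 0, 0, 1, 0); (0, 0, 0, 0, 2, 2); (0, 1, 0, 0, 0, 0); (0, 0, 0, 1, 0, 0); (1, 1, 1, 0, 0, 0); (0, 1, 1, 0, 0, 0))


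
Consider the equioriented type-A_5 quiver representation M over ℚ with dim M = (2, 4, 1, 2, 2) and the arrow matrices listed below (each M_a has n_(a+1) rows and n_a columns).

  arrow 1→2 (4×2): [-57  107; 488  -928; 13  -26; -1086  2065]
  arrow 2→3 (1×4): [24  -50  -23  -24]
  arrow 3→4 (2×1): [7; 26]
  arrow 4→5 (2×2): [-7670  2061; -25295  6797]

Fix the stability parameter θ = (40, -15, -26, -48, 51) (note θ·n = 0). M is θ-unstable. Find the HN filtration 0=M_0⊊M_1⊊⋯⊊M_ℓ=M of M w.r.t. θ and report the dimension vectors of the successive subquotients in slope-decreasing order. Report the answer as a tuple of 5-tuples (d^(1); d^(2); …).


Via rank(M_{q-1}∘⋯∘M_p): M ≅ I[1,2], I[1,5], I[2,2]^2, I[4,5].
μ_θ-semistable layers: μ^(1)=51; μ^(2)=25/2; μ^(3)=-49/4; μ^(4)=-15; μ^(5)=-48

((0, 0, 0, 0, 2); (1, 1, 0, 0, 0); (1, 1, 1, 1, 0); (0, 2, 0, 0, 0); (0, 0, 0, 1, 0))


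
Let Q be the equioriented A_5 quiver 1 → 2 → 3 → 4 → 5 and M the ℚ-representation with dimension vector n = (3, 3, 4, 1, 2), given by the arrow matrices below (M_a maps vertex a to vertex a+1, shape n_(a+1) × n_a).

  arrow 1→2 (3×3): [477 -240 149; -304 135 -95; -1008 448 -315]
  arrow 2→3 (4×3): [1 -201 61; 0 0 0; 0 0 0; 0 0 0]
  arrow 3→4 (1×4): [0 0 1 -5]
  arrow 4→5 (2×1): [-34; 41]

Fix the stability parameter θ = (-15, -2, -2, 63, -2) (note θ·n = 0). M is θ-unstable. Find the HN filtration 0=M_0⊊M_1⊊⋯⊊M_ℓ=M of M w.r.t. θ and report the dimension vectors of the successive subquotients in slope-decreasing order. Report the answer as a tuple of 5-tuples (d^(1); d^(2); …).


Interval decomposition of M: I[1,2]^2, I[1,3], I[3,3]^2, I[3,5], I[5,5].
HN type (ℓ=3): μ^(1)=61/2; μ^(2)=-2; μ^(3)=-15

((0, 0, 0, 1, 1); (0, 3, 4, 0, 1); (3, 0, 0, 0, 0))


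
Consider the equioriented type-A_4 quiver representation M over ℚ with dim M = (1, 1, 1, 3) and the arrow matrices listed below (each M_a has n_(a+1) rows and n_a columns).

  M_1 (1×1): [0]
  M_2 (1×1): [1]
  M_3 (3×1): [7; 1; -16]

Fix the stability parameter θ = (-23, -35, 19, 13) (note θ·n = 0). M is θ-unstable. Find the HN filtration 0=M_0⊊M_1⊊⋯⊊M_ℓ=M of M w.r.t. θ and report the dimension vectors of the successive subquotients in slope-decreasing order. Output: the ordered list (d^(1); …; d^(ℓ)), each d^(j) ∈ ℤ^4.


Via rank(M_{q-1}∘⋯∘M_p): M ≅ I[1,1], I[2,4], I[4,4]^2.
μ_θ-semistable layers: μ^(1)=16; μ^(2)=13; μ^(3)=-23; μ^(4)=-35

((0, 0, 1, 1); (0, 0, 0, 2); (1, 0, 0, 0); (0, 1, 0, 0))


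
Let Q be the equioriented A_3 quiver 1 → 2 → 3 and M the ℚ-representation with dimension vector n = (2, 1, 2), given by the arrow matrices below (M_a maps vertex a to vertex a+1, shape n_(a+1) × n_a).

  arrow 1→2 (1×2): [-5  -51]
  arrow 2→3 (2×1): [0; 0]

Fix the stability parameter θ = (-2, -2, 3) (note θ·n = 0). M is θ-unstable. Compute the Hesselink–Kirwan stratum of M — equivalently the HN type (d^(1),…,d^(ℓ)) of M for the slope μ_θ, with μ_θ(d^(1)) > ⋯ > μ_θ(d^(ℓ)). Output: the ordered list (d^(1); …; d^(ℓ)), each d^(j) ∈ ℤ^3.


Via rank(M_{q-1}∘⋯∘M_p): M ≅ I[1,1], I[1,2], I[3,3]^2.
μ_θ-semistable layers: μ^(1)=3; μ^(2)=-2

((0, 0, 2); (2, 1, 0))


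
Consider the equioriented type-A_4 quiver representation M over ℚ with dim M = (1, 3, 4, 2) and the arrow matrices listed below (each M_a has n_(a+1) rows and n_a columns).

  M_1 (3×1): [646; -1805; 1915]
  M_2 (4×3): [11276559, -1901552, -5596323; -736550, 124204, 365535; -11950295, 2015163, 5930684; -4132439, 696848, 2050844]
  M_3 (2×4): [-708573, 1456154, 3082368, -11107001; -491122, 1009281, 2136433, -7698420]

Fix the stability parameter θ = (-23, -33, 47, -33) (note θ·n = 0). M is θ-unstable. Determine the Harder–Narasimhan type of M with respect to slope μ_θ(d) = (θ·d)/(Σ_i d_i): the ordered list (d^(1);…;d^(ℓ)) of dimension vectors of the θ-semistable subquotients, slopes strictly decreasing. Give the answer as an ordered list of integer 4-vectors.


Barcode: M ≅ I[1,4], I[2,3], I[2,4], I[3,3]. HN layers by μ_θ (4 steps, strictly decreasing):
  μ^(1)=47; μ^(2)=7; μ^(3)=-28; μ^(4)=-33

((0, 0, 2, 0); (0, 0, 2, 2); (1, 1, 0, 0); (0, 2, 0, 0))


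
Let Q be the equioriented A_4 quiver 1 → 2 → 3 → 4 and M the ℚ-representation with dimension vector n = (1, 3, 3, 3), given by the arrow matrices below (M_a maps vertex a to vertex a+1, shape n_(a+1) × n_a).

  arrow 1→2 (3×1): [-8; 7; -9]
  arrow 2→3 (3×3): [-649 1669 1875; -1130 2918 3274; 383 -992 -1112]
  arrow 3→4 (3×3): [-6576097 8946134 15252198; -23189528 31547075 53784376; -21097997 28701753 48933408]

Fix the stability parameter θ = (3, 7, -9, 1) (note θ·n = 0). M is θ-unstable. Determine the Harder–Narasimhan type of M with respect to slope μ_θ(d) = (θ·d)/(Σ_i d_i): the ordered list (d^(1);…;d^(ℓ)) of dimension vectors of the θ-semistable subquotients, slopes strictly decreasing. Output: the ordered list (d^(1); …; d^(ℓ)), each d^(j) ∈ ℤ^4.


Via rank(M_{q-1}∘⋯∘M_p): M ≅ I[1,2], I[2,4]^2, I[3,4].
μ_θ-semistable layers: μ^(1)=7; μ^(2)=3; μ^(3)=1; μ^(4)=-1; μ^(5)=-9

((0, 1, 0, 0); (1, 0, 0, 0); (0, 0, 0, 3); (0, 2, 2, 0); (0, 0, 1, 0))


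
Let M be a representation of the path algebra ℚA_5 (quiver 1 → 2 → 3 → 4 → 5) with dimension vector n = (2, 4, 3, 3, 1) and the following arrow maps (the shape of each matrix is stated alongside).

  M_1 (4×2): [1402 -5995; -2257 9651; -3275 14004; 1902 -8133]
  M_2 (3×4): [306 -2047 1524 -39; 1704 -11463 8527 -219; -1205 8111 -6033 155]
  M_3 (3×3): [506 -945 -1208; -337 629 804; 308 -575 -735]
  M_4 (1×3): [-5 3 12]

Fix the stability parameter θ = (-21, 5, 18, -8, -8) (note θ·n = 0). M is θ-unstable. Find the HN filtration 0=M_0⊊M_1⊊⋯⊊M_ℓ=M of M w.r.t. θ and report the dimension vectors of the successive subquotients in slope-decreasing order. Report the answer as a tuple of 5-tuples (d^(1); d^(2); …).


Barcode: M ≅ I[1,4], I[1,5], I[2,2], I[2,4]. HN layers by μ_θ (3 steps, strictly decreasing):
  μ^(1)=5; μ^(2)=7/4; μ^(3)=-21

((0, 3, 2, 2, 0); (0, 1, 1, 1, 1); (2, 0, 0, 0, 0))


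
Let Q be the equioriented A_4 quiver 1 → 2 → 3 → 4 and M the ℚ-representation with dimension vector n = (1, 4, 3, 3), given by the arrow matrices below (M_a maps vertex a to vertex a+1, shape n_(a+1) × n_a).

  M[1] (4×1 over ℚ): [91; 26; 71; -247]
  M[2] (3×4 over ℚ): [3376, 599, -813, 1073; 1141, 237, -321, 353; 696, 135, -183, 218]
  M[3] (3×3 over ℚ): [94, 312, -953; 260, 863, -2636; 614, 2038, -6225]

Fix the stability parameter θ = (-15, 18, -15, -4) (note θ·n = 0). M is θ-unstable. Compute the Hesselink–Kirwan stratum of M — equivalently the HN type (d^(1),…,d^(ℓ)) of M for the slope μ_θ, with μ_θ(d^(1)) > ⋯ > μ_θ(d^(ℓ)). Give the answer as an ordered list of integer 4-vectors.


Barcode: M ≅ I[1,4], I[2,2], I[2,3], I[2,4], I[4,4]. HN layers by μ_θ (5 steps, strictly decreasing):
  μ^(1)=18; μ^(2)=3/2; μ^(3)=-1/3; μ^(4)=-4; μ^(5)=-15

((0, 1, 0, 0); (0, 1, 1, 0); (0, 2, 2, 2); (0, 0, 0, 1); (1, 0, 0, 0))


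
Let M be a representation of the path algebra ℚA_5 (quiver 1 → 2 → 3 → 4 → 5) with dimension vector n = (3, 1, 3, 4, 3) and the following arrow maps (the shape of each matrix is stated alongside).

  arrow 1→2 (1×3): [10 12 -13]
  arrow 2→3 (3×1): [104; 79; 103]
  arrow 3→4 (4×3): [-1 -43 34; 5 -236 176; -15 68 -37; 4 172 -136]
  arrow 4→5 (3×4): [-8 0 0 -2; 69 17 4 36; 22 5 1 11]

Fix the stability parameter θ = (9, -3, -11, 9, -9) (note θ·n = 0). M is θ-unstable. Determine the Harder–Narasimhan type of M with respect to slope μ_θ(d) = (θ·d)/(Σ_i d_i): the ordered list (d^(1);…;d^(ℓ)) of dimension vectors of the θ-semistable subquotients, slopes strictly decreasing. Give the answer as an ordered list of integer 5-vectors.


Barcode: M ≅ I[1,1]^2, I[1,5], I[3,4], I[3,5], I[4,5]. HN layers by μ_θ (4 steps, strictly decreasing):
  μ^(1)=9; μ^(2)=0; μ^(3)=-5/3; μ^(4)=-11

((2, 0, 0, 1, 0); (0, 0, 0, 3, 3); (1, 1, 1, 0, 0); (0, 0, 2, 0, 0))


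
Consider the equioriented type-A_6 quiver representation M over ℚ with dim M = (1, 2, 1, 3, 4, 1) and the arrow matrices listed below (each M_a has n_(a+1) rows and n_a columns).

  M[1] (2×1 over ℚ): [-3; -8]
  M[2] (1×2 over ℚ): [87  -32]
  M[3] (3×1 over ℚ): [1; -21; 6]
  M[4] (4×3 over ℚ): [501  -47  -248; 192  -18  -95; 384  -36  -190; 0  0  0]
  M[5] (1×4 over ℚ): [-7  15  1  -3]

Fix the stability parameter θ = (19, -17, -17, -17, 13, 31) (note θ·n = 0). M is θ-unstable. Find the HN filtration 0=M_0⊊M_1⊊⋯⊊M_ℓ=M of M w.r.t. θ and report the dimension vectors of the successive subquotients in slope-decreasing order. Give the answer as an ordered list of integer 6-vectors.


Barcode: M ≅ I[1,4], I[2,2], I[4,5], I[4,6], I[5,5]^2. HN layers by μ_θ (4 steps, strictly decreasing):
  μ^(1)=31; μ^(2)=13; μ^(3)=-8; μ^(4)=-17

((0, 0, 0, 0, 0, 1); (0, 0, 0, 0, 4, 0); (1, 1, 1, 1, 0, 0); (0, 1, 0, 2, 0, 0))


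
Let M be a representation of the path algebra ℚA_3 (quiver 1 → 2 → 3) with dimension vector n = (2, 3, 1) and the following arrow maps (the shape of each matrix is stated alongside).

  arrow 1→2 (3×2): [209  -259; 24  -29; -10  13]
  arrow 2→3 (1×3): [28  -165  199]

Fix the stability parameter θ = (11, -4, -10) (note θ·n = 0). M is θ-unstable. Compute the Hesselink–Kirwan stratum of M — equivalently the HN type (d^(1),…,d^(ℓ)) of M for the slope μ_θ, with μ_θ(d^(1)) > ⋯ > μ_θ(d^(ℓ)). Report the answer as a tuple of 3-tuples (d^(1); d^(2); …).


Interval decomposition of M: I[1,2], I[1,3], I[2,2].
HN type (ℓ=3): μ^(1)=7/2; μ^(2)=-1; μ^(3)=-4

((1, 1, 0); (1, 1, 1); (0, 1, 0))


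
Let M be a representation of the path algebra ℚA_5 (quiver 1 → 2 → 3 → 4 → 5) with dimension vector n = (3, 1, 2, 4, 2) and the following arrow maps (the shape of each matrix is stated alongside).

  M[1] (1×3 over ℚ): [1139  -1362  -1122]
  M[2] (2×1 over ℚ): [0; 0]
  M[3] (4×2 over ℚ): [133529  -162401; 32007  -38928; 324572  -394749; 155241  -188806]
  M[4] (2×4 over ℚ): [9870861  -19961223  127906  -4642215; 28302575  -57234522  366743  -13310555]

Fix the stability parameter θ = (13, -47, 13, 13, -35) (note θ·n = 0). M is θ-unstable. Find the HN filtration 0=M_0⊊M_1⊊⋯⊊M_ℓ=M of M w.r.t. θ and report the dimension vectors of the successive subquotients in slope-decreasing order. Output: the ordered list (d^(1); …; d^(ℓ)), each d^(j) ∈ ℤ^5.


Barcode: M ≅ I[1,1]^2, I[1,2], I[3,5]^2, I[4,4]^2. HN layers by μ_θ (3 steps, strictly decreasing):
  μ^(1)=13; μ^(2)=-3; μ^(3)=-17

((2, 0, 0, 2, 0); (0, 0, 2, 2, 2); (1, 1, 0, 0, 0))


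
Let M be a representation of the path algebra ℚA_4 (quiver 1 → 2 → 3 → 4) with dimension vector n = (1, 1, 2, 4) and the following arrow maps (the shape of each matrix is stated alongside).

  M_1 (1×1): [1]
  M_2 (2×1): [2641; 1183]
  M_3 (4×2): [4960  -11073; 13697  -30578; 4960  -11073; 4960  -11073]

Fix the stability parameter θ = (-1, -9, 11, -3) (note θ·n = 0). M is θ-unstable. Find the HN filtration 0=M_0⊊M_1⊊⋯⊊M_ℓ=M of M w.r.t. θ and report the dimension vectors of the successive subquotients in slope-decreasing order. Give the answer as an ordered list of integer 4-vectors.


Barcode: M ≅ I[1,4], I[3,4], I[4,4]^2. HN layers by μ_θ (3 steps, strictly decreasing):
  μ^(1)=4; μ^(2)=-3; μ^(3)=-5

((0, 0, 2, 2); (0, 0, 0, 2); (1, 1, 0, 0))


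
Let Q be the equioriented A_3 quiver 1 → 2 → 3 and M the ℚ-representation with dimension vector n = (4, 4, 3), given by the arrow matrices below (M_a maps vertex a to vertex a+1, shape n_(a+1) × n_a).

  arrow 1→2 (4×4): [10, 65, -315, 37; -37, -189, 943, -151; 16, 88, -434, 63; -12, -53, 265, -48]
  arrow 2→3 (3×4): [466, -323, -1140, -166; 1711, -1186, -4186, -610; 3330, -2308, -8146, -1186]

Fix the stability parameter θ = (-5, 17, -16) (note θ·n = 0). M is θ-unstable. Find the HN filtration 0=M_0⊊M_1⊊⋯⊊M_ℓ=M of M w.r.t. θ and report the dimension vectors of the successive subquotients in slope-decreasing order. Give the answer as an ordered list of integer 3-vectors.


Interval decomposition of M: I[1,2], I[1,3]^3.
HN type (ℓ=3): μ^(1)=17; μ^(2)=1/2; μ^(3)=-5

((0, 1, 0); (0, 3, 3); (4, 0, 0))


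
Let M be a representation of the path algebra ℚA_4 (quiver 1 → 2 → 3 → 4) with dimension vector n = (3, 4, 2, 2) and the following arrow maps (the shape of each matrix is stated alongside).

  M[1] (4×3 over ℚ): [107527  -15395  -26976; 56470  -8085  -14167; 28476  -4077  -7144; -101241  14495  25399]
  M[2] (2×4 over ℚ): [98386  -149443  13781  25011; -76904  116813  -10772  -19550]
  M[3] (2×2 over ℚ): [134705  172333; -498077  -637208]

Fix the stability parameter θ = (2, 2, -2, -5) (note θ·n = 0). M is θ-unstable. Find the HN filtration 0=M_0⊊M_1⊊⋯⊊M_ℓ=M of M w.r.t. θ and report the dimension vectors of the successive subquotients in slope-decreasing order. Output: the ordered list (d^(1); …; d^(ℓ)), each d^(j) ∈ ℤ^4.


Interval decomposition of M: I[1,2], I[1,4]^2, I[2,2].
HN type (ℓ=2): μ^(1)=2; μ^(2)=-3/4

((1, 2, 0, 0); (2, 2, 2, 2))


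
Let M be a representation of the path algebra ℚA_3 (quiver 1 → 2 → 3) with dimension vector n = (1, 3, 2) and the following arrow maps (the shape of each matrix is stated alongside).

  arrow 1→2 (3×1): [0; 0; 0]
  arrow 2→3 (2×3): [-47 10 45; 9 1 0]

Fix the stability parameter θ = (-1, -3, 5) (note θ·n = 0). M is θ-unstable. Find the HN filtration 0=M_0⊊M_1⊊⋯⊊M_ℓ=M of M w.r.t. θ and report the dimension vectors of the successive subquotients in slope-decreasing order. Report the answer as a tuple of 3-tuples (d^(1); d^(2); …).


Interval decomposition of M: I[1,1], I[2,2], I[2,3]^2.
HN type (ℓ=3): μ^(1)=5; μ^(2)=-1; μ^(3)=-3

((0, 0, 2); (1, 0, 0); (0, 3, 0))


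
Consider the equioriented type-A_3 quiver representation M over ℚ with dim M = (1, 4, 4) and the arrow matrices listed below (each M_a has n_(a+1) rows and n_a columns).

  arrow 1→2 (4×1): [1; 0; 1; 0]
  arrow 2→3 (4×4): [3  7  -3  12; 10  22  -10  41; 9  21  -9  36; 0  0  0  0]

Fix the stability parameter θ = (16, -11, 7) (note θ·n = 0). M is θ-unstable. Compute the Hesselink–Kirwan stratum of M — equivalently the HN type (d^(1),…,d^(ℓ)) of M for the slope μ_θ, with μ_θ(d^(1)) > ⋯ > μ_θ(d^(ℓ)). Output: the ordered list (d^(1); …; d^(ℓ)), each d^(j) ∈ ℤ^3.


Barcode: M ≅ I[1,2], I[2,2], I[2,3]^2, I[3,3]^2. HN layers by μ_θ (3 steps, strictly decreasing):
  μ^(1)=7; μ^(2)=5/2; μ^(3)=-11

((0, 0, 4); (1, 1, 0); (0, 3, 0))


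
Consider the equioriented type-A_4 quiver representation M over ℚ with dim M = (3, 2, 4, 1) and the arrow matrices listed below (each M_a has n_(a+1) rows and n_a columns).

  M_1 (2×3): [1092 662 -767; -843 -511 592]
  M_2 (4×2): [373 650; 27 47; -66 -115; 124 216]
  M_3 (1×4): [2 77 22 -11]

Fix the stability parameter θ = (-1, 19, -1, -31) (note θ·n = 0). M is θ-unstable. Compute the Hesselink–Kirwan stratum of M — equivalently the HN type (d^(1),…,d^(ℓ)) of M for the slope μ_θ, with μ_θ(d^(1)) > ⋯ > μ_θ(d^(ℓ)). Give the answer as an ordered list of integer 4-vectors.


Via rank(M_{q-1}∘⋯∘M_p): M ≅ I[1,1], I[1,3], I[1,4], I[3,3]^2.
μ_θ-semistable layers: μ^(1)=9; μ^(2)=-1; μ^(3)=-7/2

((0, 1, 1, 0); (2, 0, 2, 0); (1, 1, 1, 1))


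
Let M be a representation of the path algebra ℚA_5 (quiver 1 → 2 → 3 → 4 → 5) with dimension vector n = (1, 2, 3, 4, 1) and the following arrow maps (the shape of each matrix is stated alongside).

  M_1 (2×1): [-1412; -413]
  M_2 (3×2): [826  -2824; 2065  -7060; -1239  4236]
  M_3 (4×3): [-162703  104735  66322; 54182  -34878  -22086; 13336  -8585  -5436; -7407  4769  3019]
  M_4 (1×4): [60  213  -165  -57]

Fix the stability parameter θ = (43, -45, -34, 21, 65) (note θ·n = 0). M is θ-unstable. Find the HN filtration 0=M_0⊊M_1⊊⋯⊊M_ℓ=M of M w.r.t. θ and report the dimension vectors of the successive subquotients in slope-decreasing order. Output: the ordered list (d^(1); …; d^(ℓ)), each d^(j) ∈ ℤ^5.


Interval decomposition of M: I[1,2], I[2,5], I[3,4]^2, I[4,4].
HN type (ℓ=5): μ^(1)=65; μ^(2)=21; μ^(3)=-1; μ^(4)=-34; μ^(5)=-45

((0, 0, 0, 0, 1); (0, 0, 0, 4, 0); (1, 1, 0, 0, 0); (0, 0, 3, 0, 0); (0, 1, 0, 0, 0))


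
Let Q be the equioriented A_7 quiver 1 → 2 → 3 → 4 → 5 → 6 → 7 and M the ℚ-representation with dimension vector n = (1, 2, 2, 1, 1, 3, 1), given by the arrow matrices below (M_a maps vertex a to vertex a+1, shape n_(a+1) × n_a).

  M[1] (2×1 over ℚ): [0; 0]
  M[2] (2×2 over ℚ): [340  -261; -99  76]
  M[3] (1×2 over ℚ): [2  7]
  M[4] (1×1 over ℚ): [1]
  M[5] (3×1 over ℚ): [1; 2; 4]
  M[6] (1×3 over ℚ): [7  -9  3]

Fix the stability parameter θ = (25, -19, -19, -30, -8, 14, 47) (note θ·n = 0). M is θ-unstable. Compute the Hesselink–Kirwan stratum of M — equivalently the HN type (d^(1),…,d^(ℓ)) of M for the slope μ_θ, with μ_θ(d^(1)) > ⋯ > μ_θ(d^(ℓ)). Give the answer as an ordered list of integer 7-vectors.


Barcode: M ≅ I[1,1], I[2,3], I[2,7], I[6,6]^2. HN layers by μ_θ (6 steps, strictly decreasing):
  μ^(1)=47; μ^(2)=25; μ^(3)=14; μ^(4)=-8; μ^(5)=-19; μ^(6)=-68/3

((0, 0, 0, 0, 0, 0, 1); (1, 0, 0, 0, 0, 0, 0); (0, 0, 0, 0, 0, 3, 0); (0, 0, 0, 0, 1, 0, 0); (0, 1, 1, 0, 0, 0, 0); (0, 1, 1, 1, 0, 0, 0))


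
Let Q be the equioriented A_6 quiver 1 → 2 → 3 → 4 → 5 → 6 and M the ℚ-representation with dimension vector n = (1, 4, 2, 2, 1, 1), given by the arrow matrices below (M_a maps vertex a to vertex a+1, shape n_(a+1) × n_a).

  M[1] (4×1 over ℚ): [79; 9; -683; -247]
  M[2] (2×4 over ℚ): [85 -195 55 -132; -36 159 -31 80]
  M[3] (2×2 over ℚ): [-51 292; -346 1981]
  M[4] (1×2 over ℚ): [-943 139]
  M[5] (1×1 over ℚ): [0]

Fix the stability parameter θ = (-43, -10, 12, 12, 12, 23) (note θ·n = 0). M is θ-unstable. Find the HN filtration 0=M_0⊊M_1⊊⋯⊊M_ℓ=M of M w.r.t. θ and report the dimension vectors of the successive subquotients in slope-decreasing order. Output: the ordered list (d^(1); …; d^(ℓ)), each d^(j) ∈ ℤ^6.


Interval decomposition of M: I[1,5], I[2,2]^2, I[2,4], I[6,6].
HN type (ℓ=4): μ^(1)=23; μ^(2)=12; μ^(3)=-10; μ^(4)=-43

((0, 0, 0, 0, 0, 1); (0, 0, 2, 2, 1, 0); (0, 4, 0, 0, 0, 0); (1, 0, 0, 0, 0, 0))


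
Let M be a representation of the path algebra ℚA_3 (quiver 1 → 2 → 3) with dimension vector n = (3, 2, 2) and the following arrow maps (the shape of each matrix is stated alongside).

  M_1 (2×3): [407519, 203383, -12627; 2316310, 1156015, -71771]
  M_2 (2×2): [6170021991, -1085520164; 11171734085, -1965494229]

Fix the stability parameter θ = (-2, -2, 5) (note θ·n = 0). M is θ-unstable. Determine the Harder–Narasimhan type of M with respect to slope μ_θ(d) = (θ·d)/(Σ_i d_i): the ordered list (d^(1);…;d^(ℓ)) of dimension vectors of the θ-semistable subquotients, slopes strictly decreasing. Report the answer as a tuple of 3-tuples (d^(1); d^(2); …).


Via rank(M_{q-1}∘⋯∘M_p): M ≅ I[1,1], I[1,3]^2.
μ_θ-semistable layers: μ^(1)=5; μ^(2)=-2

((0, 0, 2); (3, 2, 0))


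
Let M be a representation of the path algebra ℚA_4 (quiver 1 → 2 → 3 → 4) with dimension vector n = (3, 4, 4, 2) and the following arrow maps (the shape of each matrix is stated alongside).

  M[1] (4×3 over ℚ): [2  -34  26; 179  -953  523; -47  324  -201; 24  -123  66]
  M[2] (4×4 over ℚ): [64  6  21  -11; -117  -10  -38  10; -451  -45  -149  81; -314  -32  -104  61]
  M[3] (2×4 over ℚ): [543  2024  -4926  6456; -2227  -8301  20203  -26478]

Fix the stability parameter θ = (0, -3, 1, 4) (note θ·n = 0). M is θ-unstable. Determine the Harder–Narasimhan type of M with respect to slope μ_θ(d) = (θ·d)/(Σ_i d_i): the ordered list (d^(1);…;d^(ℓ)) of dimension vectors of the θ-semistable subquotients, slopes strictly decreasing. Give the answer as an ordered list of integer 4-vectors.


Barcode: M ≅ I[1,1], I[1,4]^2, I[2,3]^2. HN layers by μ_θ (5 steps, strictly decreasing):
  μ^(1)=4; μ^(2)=1; μ^(3)=0; μ^(4)=-3/2; μ^(5)=-3

((0, 0, 0, 2); (0, 0, 4, 0); (1, 0, 0, 0); (2, 2, 0, 0); (0, 2, 0, 0))


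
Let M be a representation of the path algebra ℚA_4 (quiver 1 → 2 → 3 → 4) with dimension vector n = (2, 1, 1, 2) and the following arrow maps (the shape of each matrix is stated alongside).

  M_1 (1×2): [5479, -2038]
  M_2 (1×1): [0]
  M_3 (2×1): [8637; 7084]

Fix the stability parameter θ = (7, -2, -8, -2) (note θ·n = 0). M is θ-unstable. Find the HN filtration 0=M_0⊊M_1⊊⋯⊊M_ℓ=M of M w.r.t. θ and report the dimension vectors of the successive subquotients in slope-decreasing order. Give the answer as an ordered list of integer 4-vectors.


Barcode: M ≅ I[1,1], I[1,2], I[3,4], I[4,4]. HN layers by μ_θ (4 steps, strictly decreasing):
  μ^(1)=7; μ^(2)=5/2; μ^(3)=-2; μ^(4)=-8

((1, 0, 0, 0); (1, 1, 0, 0); (0, 0, 0, 2); (0, 0, 1, 0))


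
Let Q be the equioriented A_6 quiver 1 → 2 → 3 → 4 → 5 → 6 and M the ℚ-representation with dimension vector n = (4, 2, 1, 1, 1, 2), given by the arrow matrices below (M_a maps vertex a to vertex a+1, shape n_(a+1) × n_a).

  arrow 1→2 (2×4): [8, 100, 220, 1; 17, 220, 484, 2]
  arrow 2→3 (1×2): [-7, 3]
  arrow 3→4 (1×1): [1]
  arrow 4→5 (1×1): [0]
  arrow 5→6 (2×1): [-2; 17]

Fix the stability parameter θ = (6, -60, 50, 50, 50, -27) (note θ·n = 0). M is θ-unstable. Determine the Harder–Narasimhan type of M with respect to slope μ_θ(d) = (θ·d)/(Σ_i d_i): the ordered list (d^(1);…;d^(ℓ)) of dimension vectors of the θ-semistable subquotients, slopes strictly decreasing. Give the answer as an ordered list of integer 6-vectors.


Via rank(M_{q-1}∘⋯∘M_p): M ≅ I[1,1]^2, I[1,2], I[1,4], I[5,6], I[6,6].
μ_θ-semistable layers: μ^(1)=50; μ^(2)=23/2; μ^(3)=6; μ^(4)=-27

((0, 0, 1, 1, 0, 0); (0, 0, 0, 0, 1, 1); (2, 0, 0, 0, 0, 0); (2, 2, 0, 0, 0, 1))


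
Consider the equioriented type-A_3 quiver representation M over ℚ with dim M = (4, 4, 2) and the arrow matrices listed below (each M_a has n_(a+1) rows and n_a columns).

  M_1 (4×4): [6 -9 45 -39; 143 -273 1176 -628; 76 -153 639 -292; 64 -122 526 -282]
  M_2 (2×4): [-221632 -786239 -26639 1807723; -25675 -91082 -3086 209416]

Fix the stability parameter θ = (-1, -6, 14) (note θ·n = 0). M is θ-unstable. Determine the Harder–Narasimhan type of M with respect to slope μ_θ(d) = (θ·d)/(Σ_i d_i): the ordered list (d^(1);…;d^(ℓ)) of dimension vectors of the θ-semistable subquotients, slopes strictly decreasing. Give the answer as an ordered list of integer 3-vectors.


Via rank(M_{q-1}∘⋯∘M_p): M ≅ I[1,1], I[1,2], I[1,3]^2, I[2,2].
μ_θ-semistable layers: μ^(1)=14; μ^(2)=-1; μ^(3)=-7/2; μ^(4)=-6

((0, 0, 2); (1, 0, 0); (3, 3, 0); (0, 1, 0))


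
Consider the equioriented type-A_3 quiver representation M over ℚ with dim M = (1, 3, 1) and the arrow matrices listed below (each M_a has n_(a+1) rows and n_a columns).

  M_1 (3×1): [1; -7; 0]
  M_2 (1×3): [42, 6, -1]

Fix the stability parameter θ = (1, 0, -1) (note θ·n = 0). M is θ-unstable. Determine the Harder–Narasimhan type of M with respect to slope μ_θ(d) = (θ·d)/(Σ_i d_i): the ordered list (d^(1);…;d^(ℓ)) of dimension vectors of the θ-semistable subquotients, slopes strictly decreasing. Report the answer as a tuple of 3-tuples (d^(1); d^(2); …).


Interval decomposition of M: I[1,2], I[2,2], I[2,3].
HN type (ℓ=3): μ^(1)=1/2; μ^(2)=0; μ^(3)=-1/2

((1, 1, 0); (0, 1, 0); (0, 1, 1))


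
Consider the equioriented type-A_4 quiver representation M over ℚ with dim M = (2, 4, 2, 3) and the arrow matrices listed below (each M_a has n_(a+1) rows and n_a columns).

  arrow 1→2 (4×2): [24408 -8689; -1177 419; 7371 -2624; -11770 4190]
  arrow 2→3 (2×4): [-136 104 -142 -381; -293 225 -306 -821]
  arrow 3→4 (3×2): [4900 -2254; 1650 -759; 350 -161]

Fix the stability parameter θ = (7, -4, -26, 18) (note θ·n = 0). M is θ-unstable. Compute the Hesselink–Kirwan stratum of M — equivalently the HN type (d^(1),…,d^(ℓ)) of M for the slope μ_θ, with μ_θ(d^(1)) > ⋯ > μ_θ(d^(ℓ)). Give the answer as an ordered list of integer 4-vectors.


Barcode: M ≅ I[1,3], I[1,4], I[2,2]^2, I[4,4]^2. HN layers by μ_θ (3 steps, strictly decreasing):
  μ^(1)=18; μ^(2)=-4; μ^(3)=-23/3

((0, 0, 0, 3); (0, 2, 0, 0); (2, 2, 2, 0))


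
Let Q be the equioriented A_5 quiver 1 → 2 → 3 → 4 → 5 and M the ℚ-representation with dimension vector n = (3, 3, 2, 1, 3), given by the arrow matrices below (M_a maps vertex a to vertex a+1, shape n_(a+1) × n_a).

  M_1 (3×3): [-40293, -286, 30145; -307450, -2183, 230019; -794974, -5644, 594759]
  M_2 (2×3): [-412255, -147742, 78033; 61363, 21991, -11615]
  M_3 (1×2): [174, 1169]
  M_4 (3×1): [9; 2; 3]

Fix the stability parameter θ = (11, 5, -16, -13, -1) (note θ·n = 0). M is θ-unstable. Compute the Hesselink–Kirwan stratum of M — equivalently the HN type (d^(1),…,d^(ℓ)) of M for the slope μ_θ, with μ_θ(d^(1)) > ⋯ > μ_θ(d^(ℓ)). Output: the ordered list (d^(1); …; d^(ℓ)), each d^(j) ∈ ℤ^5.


Via rank(M_{q-1}∘⋯∘M_p): M ≅ I[1,2], I[1,3], I[1,5], I[5,5]^2.
μ_θ-semistable layers: μ^(1)=8; μ^(2)=0; μ^(3)=-1; μ^(4)=-13/4

((1, 1, 0, 0, 0); (1, 1, 1, 0, 0); (0, 0, 0, 0, 3); (1, 1, 1, 1, 0))


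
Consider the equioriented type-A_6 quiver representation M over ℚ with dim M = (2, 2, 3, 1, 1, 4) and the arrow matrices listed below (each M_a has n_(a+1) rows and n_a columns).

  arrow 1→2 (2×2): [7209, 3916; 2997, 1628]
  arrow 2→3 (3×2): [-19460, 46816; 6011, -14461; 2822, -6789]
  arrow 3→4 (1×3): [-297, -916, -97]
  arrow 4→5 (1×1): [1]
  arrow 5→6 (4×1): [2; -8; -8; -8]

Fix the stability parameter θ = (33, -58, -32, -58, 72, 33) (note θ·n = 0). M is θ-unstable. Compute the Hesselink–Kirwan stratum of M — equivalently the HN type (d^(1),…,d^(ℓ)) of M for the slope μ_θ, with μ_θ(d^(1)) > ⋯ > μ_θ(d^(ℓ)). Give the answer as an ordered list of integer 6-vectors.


Barcode: M ≅ I[1,1], I[1,6], I[2,3], I[3,3], I[6,6]^3. HN layers by μ_θ (5 steps, strictly decreasing):
  μ^(1)=105/2; μ^(2)=33; μ^(3)=-115/4; μ^(4)=-32; μ^(5)=-58

((0, 0, 0, 0, 1, 1); (1, 0, 0, 0, 0, 3); (1, 1, 1, 1, 0, 0); (0, 0, 2, 0, 0, 0); (0, 1, 0, 0, 0, 0))


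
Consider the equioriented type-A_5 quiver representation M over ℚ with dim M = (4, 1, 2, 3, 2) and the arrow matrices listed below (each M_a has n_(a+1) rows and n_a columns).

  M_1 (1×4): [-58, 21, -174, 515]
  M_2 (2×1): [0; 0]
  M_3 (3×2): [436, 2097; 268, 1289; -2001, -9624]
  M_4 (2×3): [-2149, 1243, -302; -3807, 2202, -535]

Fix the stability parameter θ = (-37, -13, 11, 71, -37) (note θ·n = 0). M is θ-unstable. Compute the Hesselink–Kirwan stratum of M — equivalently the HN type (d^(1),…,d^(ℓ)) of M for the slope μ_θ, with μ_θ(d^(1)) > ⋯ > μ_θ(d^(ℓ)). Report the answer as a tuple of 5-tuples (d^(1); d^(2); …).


Via rank(M_{q-1}∘⋯∘M_p): M ≅ I[1,1]^3, I[1,2], I[3,4], I[3,5], I[4,5].
μ_θ-semistable layers: μ^(1)=71; μ^(2)=17; μ^(3)=11; μ^(4)=-13; μ^(5)=-37

((0, 0, 0, 1, 0); (0, 0, 0, 2, 2); (0, 0, 2, 0, 0); (0, 1, 0, 0, 0); (4, 0, 0, 0, 0))


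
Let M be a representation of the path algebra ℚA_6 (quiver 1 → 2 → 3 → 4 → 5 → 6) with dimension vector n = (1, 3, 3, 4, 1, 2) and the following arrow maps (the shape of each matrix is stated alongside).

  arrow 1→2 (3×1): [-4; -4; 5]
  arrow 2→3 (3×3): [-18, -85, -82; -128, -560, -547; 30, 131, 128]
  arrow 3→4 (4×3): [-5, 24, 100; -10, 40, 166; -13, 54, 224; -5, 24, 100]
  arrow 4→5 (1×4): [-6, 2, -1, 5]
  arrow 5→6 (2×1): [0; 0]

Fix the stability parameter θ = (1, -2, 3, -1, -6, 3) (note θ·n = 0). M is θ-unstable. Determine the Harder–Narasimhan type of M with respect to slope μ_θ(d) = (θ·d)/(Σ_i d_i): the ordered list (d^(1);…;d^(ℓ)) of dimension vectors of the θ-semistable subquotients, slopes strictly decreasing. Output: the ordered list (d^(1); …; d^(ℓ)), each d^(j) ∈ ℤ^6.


Via rank(M_{q-1}∘⋯∘M_p): M ≅ I[1,5], I[2,2], I[2,4], I[3,4], I[4,4], I[6,6]^2.
μ_θ-semistable layers: μ^(1)=3; μ^(2)=1; μ^(3)=-1; μ^(4)=-2

((0, 0, 0, 0, 0, 2); (0, 0, 2, 2, 0, 0); (1, 1, 1, 2, 1, 0); (0, 2, 0, 0, 0, 0))
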